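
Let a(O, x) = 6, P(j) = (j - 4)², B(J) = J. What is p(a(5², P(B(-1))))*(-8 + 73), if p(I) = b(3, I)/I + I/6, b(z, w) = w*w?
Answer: 455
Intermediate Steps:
P(j) = (-4 + j)²
b(z, w) = w²
p(I) = 7*I/6 (p(I) = I²/I + I/6 = I + I*(⅙) = I + I/6 = 7*I/6)
p(a(5², P(B(-1))))*(-8 + 73) = ((7/6)*6)*(-8 + 73) = 7*65 = 455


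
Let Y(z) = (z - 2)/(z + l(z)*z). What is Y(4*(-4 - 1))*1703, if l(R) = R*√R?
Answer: 18733/80010 + 74932*I*√5/8001 ≈ 0.23413 + 20.941*I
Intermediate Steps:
l(R) = R^(3/2)
Y(z) = (-2 + z)/(z + z^(5/2)) (Y(z) = (z - 2)/(z + z^(3/2)*z) = (-2 + z)/(z + z^(5/2)))
Y(4*(-4 - 1))*1703 = ((-2 + 4*(-4 - 1))/(4*(-4 - 1) + (4*(-4 - 1))^(5/2)))*1703 = ((-2 + 4*(-5))/(4*(-5) + (4*(-5))^(5/2)))*1703 = ((-2 - 20)/(-20 + (-20)^(5/2)))*1703 = (-22/(-20 + 800*I*√5))*1703 = -22/(-20 + 800*I*√5)*1703 = -37466/(-20 + 800*I*√5)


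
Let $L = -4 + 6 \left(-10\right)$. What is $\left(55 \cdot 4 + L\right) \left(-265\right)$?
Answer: $-41340$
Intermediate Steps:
$L = -64$ ($L = -4 - 60 = -64$)
$\left(55 \cdot 4 + L\right) \left(-265\right) = \left(55 \cdot 4 - 64\right) \left(-265\right) = \left(220 - 64\right) \left(-265\right) = 156 \left(-265\right) = -41340$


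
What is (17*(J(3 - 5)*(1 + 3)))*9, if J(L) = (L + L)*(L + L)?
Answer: 9792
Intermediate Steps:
J(L) = 4*L² (J(L) = (2*L)*(2*L) = 4*L²)
(17*(J(3 - 5)*(1 + 3)))*9 = (17*((4*(3 - 5)²)*(1 + 3)))*9 = (17*((4*(-2)²)*4))*9 = (17*((4*4)*4))*9 = (17*(16*4))*9 = (17*64)*9 = 1088*9 = 9792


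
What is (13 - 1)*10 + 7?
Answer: 127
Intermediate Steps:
(13 - 1)*10 + 7 = 12*10 + 7 = 120 + 7 = 127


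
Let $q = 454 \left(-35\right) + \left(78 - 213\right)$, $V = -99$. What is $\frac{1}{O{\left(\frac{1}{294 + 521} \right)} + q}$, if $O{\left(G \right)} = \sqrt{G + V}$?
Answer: $- \frac{13060375}{209292590059} - \frac{2 i \sqrt{16439365}}{209292590059} \approx -6.2402 \cdot 10^{-5} - 3.8745 \cdot 10^{-8} i$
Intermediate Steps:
$q = -16025$ ($q = -15890 + \left(78 - 213\right) = -15890 - 135 = -16025$)
$O{\left(G \right)} = \sqrt{-99 + G}$ ($O{\left(G \right)} = \sqrt{G - 99} = \sqrt{-99 + G}$)
$\frac{1}{O{\left(\frac{1}{294 + 521} \right)} + q} = \frac{1}{\sqrt{-99 + \frac{1}{294 + 521}} - 16025} = \frac{1}{\sqrt{-99 + \frac{1}{815}} - 16025} = \frac{1}{\sqrt{- \frac{80684}{815}} - 16025} = \frac{1}{\frac{2 i \sqrt{16439365}}{815} - 16025} = \frac{1}{-16025 + \frac{2 i \sqrt{16439365}}{815}}$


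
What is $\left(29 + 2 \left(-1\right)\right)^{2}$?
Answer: $729$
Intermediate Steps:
$\left(29 + 2 \left(-1\right)\right)^{2} = \left(29 - 2\right)^{2} = 27^{2} = 729$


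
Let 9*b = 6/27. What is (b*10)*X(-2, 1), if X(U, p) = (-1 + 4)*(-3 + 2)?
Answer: -20/27 ≈ -0.74074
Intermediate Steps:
X(U, p) = -3 (X(U, p) = 3*(-1) = -3)
b = 2/81 (b = (6/27)/9 = (6*(1/27))/9 = (⅑)*(2/9) = 2/81 ≈ 0.024691)
(b*10)*X(-2, 1) = ((2/81)*10)*(-3) = (20/81)*(-3) = -20/27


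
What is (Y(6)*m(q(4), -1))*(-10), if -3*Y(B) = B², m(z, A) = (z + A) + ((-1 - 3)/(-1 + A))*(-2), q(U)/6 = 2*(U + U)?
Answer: 10920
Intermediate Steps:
q(U) = 24*U (q(U) = 6*(2*(U + U)) = 6*(2*(2*U)) = 6*(4*U) = 24*U)
m(z, A) = A + z + 8/(-1 + A) (m(z, A) = (A + z) - 4/(-1 + A)*(-2) = (A + z) + 8/(-1 + A) = A + z + 8/(-1 + A))
Y(B) = -B²/3
(Y(6)*m(q(4), -1))*(-10) = ((-⅓*6²)*((8 + (-1)² - 1*(-1) - 24*4 - 24*4)/(-1 - 1)))*(-10) = ((-⅓*36)*((8 + 1 + 1 - 1*96 - 1*96)/(-2)))*(-10) = -(-6)*(8 + 1 + 1 - 96 - 96)*(-10) = -(-6)*(-182)*(-10) = -12*91*(-10) = -1092*(-10) = 10920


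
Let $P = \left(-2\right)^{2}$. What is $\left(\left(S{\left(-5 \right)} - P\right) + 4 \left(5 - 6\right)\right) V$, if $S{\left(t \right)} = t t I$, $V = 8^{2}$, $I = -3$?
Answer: $-5312$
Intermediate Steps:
$V = 64$
$S{\left(t \right)} = - 3 t^{2}$ ($S{\left(t \right)} = t t \left(-3\right) = t^{2} \left(-3\right) = - 3 t^{2}$)
$P = 4$
$\left(\left(S{\left(-5 \right)} - P\right) + 4 \left(5 - 6\right)\right) V = \left(\left(- 3 \left(-5\right)^{2} - 4\right) + 4 \left(5 - 6\right)\right) 64 = \left(\left(\left(-3\right) 25 - 4\right) + 4 \left(-1\right)\right) 64 = \left(\left(-75 - 4\right) - 4\right) 64 = \left(-79 - 4\right) 64 = \left(-83\right) 64 = -5312$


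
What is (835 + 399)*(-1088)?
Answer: -1342592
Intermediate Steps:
(835 + 399)*(-1088) = 1234*(-1088) = -1342592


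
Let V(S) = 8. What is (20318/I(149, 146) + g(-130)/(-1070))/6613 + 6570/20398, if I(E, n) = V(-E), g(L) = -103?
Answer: 101923057629/144334412180 ≈ 0.70616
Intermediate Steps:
I(E, n) = 8
(20318/I(149, 146) + g(-130)/(-1070))/6613 + 6570/20398 = (20318/8 - 103/(-1070))/6613 + 6570/20398 = (20318*(⅛) - 103*(-1/1070))*(1/6613) + 6570*(1/20398) = (10159/4 + 103/1070)*(1/6613) + 3285/10199 = (5435271/2140)*(1/6613) + 3285/10199 = 5435271/14151820 + 3285/10199 = 101923057629/144334412180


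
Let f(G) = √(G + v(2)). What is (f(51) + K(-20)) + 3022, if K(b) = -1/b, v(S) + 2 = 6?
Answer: 60441/20 + √55 ≈ 3029.5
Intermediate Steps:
v(S) = 4 (v(S) = -2 + 6 = 4)
f(G) = √(4 + G) (f(G) = √(G + 4) = √(4 + G))
(f(51) + K(-20)) + 3022 = (√(4 + 51) - 1/(-20)) + 3022 = (√55 - 1*(-1/20)) + 3022 = (√55 + 1/20) + 3022 = (1/20 + √55) + 3022 = 60441/20 + √55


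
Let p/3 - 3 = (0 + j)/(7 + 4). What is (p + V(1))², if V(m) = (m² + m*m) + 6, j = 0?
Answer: 289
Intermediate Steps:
V(m) = 6 + 2*m² (V(m) = (m² + m²) + 6 = 2*m² + 6 = 6 + 2*m²)
p = 9 (p = 9 + 3*((0 + 0)/(7 + 4)) = 9 + 3*(0/11) = 9 + 3*(0*(1/11)) = 9 + 3*0 = 9 + 0 = 9)
(p + V(1))² = (9 + (6 + 2*1²))² = (9 + (6 + 2*1))² = (9 + (6 + 2))² = (9 + 8)² = 17² = 289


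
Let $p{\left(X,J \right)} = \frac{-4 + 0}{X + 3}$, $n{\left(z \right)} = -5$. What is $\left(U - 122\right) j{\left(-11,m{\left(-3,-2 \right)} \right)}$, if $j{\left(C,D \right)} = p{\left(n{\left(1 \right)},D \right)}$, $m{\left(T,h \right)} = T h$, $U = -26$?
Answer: $-296$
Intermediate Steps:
$p{\left(X,J \right)} = - \frac{4}{3 + X}$
$j{\left(C,D \right)} = 2$ ($j{\left(C,D \right)} = - \frac{4}{3 - 5} = - \frac{4}{-2} = \left(-4\right) \left(- \frac{1}{2}\right) = 2$)
$\left(U - 122\right) j{\left(-11,m{\left(-3,-2 \right)} \right)} = \left(-26 - 122\right) 2 = \left(-148\right) 2 = -296$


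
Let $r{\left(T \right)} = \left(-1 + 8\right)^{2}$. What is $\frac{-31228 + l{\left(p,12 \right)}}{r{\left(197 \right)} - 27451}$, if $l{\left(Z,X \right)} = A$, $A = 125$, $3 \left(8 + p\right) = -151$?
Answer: $\frac{31103}{27402} \approx 1.1351$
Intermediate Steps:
$p = - \frac{175}{3}$ ($p = -8 + \frac{1}{3} \left(-151\right) = -8 - \frac{151}{3} = - \frac{175}{3} \approx -58.333$)
$r{\left(T \right)} = 49$ ($r{\left(T \right)} = 7^{2} = 49$)
$l{\left(Z,X \right)} = 125$
$\frac{-31228 + l{\left(p,12 \right)}}{r{\left(197 \right)} - 27451} = \frac{-31228 + 125}{49 - 27451} = - \frac{31103}{-27402} = \left(-31103\right) \left(- \frac{1}{27402}\right) = \frac{31103}{27402}$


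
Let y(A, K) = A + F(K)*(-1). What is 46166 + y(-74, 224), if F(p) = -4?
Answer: 46096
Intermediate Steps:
y(A, K) = 4 + A (y(A, K) = A - 4*(-1) = A + 4 = 4 + A)
46166 + y(-74, 224) = 46166 + (4 - 74) = 46166 - 70 = 46096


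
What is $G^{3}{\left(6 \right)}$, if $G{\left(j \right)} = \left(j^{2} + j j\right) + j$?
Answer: $474552$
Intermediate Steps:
$G{\left(j \right)} = j + 2 j^{2}$ ($G{\left(j \right)} = \left(j^{2} + j^{2}\right) + j = 2 j^{2} + j = j + 2 j^{2}$)
$G^{3}{\left(6 \right)} = \left(6 \left(1 + 2 \cdot 6\right)\right)^{3} = \left(6 \left(1 + 12\right)\right)^{3} = \left(6 \cdot 13\right)^{3} = 78^{3} = 474552$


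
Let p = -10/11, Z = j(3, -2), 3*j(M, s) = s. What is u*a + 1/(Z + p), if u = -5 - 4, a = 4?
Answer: -1905/52 ≈ -36.635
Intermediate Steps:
j(M, s) = s/3
Z = -⅔ (Z = (⅓)*(-2) = -⅔ ≈ -0.66667)
p = -10/11 (p = -10*1/11 = -10/11 ≈ -0.90909)
u = -9
u*a + 1/(Z + p) = -9*4 + 1/(-⅔ - 10/11) = -36 + 1/(-52/33) = -36 - 33/52 = -1905/52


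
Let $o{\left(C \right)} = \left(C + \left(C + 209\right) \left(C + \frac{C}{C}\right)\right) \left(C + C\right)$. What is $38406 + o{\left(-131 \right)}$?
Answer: $2729408$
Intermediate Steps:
$o{\left(C \right)} = 2 C \left(C + \left(1 + C\right) \left(209 + C\right)\right)$ ($o{\left(C \right)} = \left(C + \left(209 + C\right) \left(C + 1\right)\right) 2 C = \left(C + \left(209 + C\right) \left(1 + C\right)\right) 2 C = \left(C + \left(1 + C\right) \left(209 + C\right)\right) 2 C = 2 C \left(C + \left(1 + C\right) \left(209 + C\right)\right)$)
$38406 + o{\left(-131 \right)} = 38406 + 2 \left(-131\right) \left(209 + \left(-131\right)^{2} + 211 \left(-131\right)\right) = 38406 + 2 \left(-131\right) \left(209 + 17161 - 27641\right) = 38406 + 2 \left(-131\right) \left(-10271\right) = 38406 + 2691002 = 2729408$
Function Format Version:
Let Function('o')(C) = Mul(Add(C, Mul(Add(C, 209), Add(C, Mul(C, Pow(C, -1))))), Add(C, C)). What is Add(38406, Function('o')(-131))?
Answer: 2729408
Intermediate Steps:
Function('o')(C) = Mul(2, C, Add(C, Mul(Add(1, C), Add(209, C)))) (Function('o')(C) = Mul(Add(C, Mul(Add(209, C), Add(C, 1))), Mul(2, C)) = Mul(Add(C, Mul(Add(209, C), Add(1, C))), Mul(2, C)) = Mul(Add(C, Mul(Add(1, C), Add(209, C))), Mul(2, C)) = Mul(2, C, Add(C, Mul(Add(1, C), Add(209, C)))))
Add(38406, Function('o')(-131)) = Add(38406, Mul(2, -131, Add(209, Pow(-131, 2), Mul(211, -131)))) = Add(38406, Mul(2, -131, Add(209, 17161, -27641))) = Add(38406, Mul(2, -131, -10271)) = Add(38406, 2691002) = 2729408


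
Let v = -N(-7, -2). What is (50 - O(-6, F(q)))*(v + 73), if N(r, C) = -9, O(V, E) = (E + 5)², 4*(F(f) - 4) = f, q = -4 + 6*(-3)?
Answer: 6191/2 ≈ 3095.5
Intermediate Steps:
q = -22 (q = -4 - 18 = -22)
F(f) = 4 + f/4
O(V, E) = (5 + E)²
v = 9 (v = -1*(-9) = 9)
(50 - O(-6, F(q)))*(v + 73) = (50 - (5 + (4 + (¼)*(-22)))²)*(9 + 73) = (50 - (5 + (4 - 11/2))²)*82 = (50 - (5 - 3/2)²)*82 = (50 - (7/2)²)*82 = (50 - 1*49/4)*82 = (50 - 49/4)*82 = (151/4)*82 = 6191/2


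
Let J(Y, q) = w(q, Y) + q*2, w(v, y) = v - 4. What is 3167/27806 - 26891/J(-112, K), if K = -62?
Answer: 187083219/1320785 ≈ 141.65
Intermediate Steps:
w(v, y) = -4 + v
J(Y, q) = -4 + 3*q (J(Y, q) = (-4 + q) + q*2 = (-4 + q) + 2*q = -4 + 3*q)
3167/27806 - 26891/J(-112, K) = 3167/27806 - 26891/(-4 + 3*(-62)) = 3167*(1/27806) - 26891/(-4 - 186) = 3167/27806 - 26891/(-190) = 3167/27806 - 26891*(-1/190) = 3167/27806 + 26891/190 = 187083219/1320785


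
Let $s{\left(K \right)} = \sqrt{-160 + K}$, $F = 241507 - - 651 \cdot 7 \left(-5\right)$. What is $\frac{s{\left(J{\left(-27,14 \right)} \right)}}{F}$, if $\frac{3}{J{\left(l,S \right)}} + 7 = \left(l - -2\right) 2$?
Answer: $\frac{i \sqrt{57779}}{4155718} \approx 5.7841 \cdot 10^{-5} i$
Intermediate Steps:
$J{\left(l,S \right)} = \frac{3}{-3 + 2 l}$ ($J{\left(l,S \right)} = \frac{3}{-7 + \left(l - -2\right) 2} = \frac{3}{-7 + \left(l + 2\right) 2} = \frac{3}{-7 + \left(2 + l\right) 2} = \frac{3}{-7 + \left(4 + 2 l\right)} = \frac{3}{-3 + 2 l}$)
$F = 218722$ ($F = 241507 - \left(-651\right) \left(-35\right) = 241507 - 22785 = 218722$)
$\frac{s{\left(J{\left(-27,14 \right)} \right)}}{F} = \frac{\sqrt{-160 + \frac{3}{-3 + 2 \left(-27\right)}}}{218722} = \sqrt{-160 + \frac{3}{-3 - 54}} \cdot \frac{1}{218722} = \sqrt{-160 + \frac{3}{-57}} \cdot \frac{1}{218722} = \sqrt{-160 + 3 \left(- \frac{1}{57}\right)} \frac{1}{218722} = \sqrt{-160 - \frac{1}{19}} \cdot \frac{1}{218722} = \sqrt{- \frac{3041}{19}} \cdot \frac{1}{218722} = \frac{i \sqrt{57779}}{19} \cdot \frac{1}{218722} = \frac{i \sqrt{57779}}{4155718}$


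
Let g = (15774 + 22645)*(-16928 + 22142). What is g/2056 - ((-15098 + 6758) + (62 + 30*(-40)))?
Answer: 109901717/1028 ≈ 1.0691e+5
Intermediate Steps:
g = 200316666 (g = 38419*5214 = 200316666)
g/2056 - ((-15098 + 6758) + (62 + 30*(-40))) = 200316666/2056 - ((-15098 + 6758) + (62 + 30*(-40))) = 200316666*(1/2056) - (-8340 + (62 - 1200)) = 100158333/1028 - (-8340 - 1138) = 100158333/1028 - 1*(-9478) = 100158333/1028 + 9478 = 109901717/1028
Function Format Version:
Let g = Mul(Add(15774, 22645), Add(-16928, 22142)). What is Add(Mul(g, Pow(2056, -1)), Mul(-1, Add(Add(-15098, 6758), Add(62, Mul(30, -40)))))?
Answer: Rational(109901717, 1028) ≈ 1.0691e+5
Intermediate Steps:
g = 200316666 (g = Mul(38419, 5214) = 200316666)
Add(Mul(g, Pow(2056, -1)), Mul(-1, Add(Add(-15098, 6758), Add(62, Mul(30, -40))))) = Add(Mul(200316666, Pow(2056, -1)), Mul(-1, Add(Add(-15098, 6758), Add(62, Mul(30, -40))))) = Add(Mul(200316666, Rational(1, 2056)), Mul(-1, Add(-8340, Add(62, -1200)))) = Add(Rational(100158333, 1028), Mul(-1, Add(-8340, -1138))) = Add(Rational(100158333, 1028), Mul(-1, -9478)) = Add(Rational(100158333, 1028), 9478) = Rational(109901717, 1028)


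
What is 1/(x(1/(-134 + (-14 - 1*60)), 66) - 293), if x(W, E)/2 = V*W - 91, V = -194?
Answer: -52/24603 ≈ -0.0021136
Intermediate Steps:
x(W, E) = -182 - 388*W (x(W, E) = 2*(-194*W - 91) = 2*(-91 - 194*W) = -182 - 388*W)
1/(x(1/(-134 + (-14 - 1*60)), 66) - 293) = 1/((-182 - 388/(-134 + (-14 - 1*60))) - 293) = 1/((-182 - 388/(-134 + (-14 - 60))) - 293) = 1/((-182 - 388/(-134 - 74)) - 293) = 1/((-182 - 388/(-208)) - 293) = 1/((-182 - 388*(-1/208)) - 293) = 1/((-182 + 97/52) - 293) = 1/(-9367/52 - 293) = 1/(-24603/52) = -52/24603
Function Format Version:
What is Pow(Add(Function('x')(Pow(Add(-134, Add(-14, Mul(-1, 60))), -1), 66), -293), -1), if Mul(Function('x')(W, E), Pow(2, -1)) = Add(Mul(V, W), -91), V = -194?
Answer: Rational(-52, 24603) ≈ -0.0021136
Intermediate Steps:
Function('x')(W, E) = Add(-182, Mul(-388, W)) (Function('x')(W, E) = Mul(2, Add(Mul(-194, W), -91)) = Mul(2, Add(-91, Mul(-194, W))) = Add(-182, Mul(-388, W)))
Pow(Add(Function('x')(Pow(Add(-134, Add(-14, Mul(-1, 60))), -1), 66), -293), -1) = Pow(Add(Add(-182, Mul(-388, Pow(Add(-134, Add(-14, Mul(-1, 60))), -1))), -293), -1) = Pow(Add(Add(-182, Mul(-388, Pow(Add(-134, Add(-14, -60)), -1))), -293), -1) = Pow(Add(Add(-182, Mul(-388, Pow(Add(-134, -74), -1))), -293), -1) = Pow(Add(Add(-182, Mul(-388, Pow(-208, -1))), -293), -1) = Pow(Add(Add(-182, Mul(-388, Rational(-1, 208))), -293), -1) = Pow(Add(Add(-182, Rational(97, 52)), -293), -1) = Pow(Add(Rational(-9367, 52), -293), -1) = Pow(Rational(-24603, 52), -1) = Rational(-52, 24603)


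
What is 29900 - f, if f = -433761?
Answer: 463661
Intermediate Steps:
29900 - f = 29900 - 1*(-433761) = 29900 + 433761 = 463661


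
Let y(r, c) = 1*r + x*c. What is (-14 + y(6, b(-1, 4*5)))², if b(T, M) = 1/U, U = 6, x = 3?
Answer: 225/4 ≈ 56.250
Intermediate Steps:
b(T, M) = ⅙ (b(T, M) = 1/6 = ⅙)
y(r, c) = r + 3*c (y(r, c) = 1*r + 3*c = r + 3*c)
(-14 + y(6, b(-1, 4*5)))² = (-14 + (6 + 3*(⅙)))² = (-14 + (6 + ½))² = (-14 + 13/2)² = (-15/2)² = 225/4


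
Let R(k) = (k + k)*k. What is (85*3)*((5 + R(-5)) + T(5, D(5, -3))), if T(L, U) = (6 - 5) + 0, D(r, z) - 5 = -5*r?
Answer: 14280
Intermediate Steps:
D(r, z) = 5 - 5*r
R(k) = 2*k² (R(k) = (2*k)*k = 2*k²)
T(L, U) = 1 (T(L, U) = 1 + 0 = 1)
(85*3)*((5 + R(-5)) + T(5, D(5, -3))) = (85*3)*((5 + 2*(-5)²) + 1) = 255*((5 + 2*25) + 1) = 255*((5 + 50) + 1) = 255*(55 + 1) = 255*56 = 14280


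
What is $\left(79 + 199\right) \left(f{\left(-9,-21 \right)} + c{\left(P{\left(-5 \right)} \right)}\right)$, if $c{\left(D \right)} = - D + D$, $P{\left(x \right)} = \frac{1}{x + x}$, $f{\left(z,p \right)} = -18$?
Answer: $-5004$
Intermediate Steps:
$P{\left(x \right)} = \frac{1}{2 x}$
$c{\left(D \right)} = 0$
$\left(79 + 199\right) \left(f{\left(-9,-21 \right)} + c{\left(P{\left(-5 \right)} \right)}\right) = \left(79 + 199\right) \left(-18 + 0\right) = 278 \left(-18\right) = -5004$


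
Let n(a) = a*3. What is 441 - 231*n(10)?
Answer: -6489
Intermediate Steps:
n(a) = 3*a
441 - 231*n(10) = 441 - 693*10 = 441 - 231*30 = 441 - 6930 = -6489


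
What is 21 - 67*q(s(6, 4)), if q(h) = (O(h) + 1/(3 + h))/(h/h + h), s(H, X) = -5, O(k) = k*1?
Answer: -569/8 ≈ -71.125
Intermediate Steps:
O(k) = k
q(h) = (h + 1/(3 + h))/(1 + h) (q(h) = (h + 1/(3 + h))/(h/h + h) = (h + 1/(3 + h))/(1 + h))
21 - 67*q(s(6, 4)) = 21 - 67*(1 + (-5)**2 + 3*(-5))/(3 + (-5)**2 + 4*(-5)) = 21 - 67*(1 + 25 - 15)/(3 + 25 - 20) = 21 - 67*11/8 = 21 - 737/8 = -569/8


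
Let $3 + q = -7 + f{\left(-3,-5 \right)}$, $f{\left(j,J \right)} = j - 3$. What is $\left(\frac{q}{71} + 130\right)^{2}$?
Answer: $\frac{84897796}{5041} \approx 16841.0$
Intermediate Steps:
$f{\left(j,J \right)} = -3 + j$
$q = -16$ ($q = -3 - 13 = -16$)
$\left(\frac{q}{71} + 130\right)^{2} = \left(- \frac{16}{71} + 130\right)^{2} = \left(\frac{9214}{71}\right)^{2} = \frac{84897796}{5041}$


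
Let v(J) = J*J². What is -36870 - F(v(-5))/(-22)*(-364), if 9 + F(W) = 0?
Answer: -403932/11 ≈ -36721.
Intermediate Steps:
v(J) = J³
F(W) = -9 (F(W) = -9 + 0 = -9)
-36870 - F(v(-5))/(-22)*(-364) = -36870 - (-9/(-22))*(-364) = -36870 - (-9*(-1/22))*(-364) = -36870 - 9*(-364)/22 = -36870 - 1*(-1638/11) = -36870 + 1638/11 = -403932/11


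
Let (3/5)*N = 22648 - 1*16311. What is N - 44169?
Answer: -100822/3 ≈ -33607.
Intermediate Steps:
N = 31685/3 (N = 5*(22648 - 1*16311)/3 = 5*(22648 - 16311)/3 = (5/3)*6337 = 31685/3 ≈ 10562.)
N - 44169 = 31685/3 - 44169 = -100822/3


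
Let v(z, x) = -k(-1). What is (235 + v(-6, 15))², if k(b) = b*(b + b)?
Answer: 54289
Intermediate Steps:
k(b) = 2*b² (k(b) = b*(2*b) = 2*b²)
v(z, x) = -2 (v(z, x) = -2*(-1)² = -2)
(235 + v(-6, 15))² = (235 - 2)² = 233² = 54289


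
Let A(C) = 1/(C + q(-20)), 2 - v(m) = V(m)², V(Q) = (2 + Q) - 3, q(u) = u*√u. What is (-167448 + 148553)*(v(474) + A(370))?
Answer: 12250778045347/2898 - 7558*I*√5/1449 ≈ 4.2273e+9 - 11.663*I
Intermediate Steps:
q(u) = u^(3/2)
V(Q) = -1 + Q
v(m) = 2 - (-1 + m)²
A(C) = 1/(C - 40*I*√5) (A(C) = 1/(C + (-20)^(3/2)) = 1/(C - 40*I*√5))
(-167448 + 148553)*(v(474) + A(370)) = (-167448 + 148553)*((2 - (-1 + 474)²) + 1/(370 - 40*I*√5)) = -18895*((2 - 1*473²) + 1/(370 - 40*I*√5)) = -18895*((2 - 1*223729) + 1/(370 - 40*I*√5)) = -18895*((2 - 223729) + 1/(370 - 40*I*√5)) = -18895*(-223727 + 1/(370 - 40*I*√5)) = 4227321665 - 18895/(370 - 40*I*√5)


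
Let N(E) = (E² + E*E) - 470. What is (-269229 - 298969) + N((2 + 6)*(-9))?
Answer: -558300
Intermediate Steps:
N(E) = -470 + 2*E² (N(E) = (E² + E²) - 470 = 2*E² - 470 = -470 + 2*E²)
(-269229 - 298969) + N((2 + 6)*(-9)) = (-269229 - 298969) + (-470 + 2*((2 + 6)*(-9))²) = -568198 + (-470 + 2*(8*(-9))²) = -568198 + (-470 + 2*(-72)²) = -568198 + (-470 + 2*5184) = -568198 + (-470 + 10368) = -568198 + 9898 = -558300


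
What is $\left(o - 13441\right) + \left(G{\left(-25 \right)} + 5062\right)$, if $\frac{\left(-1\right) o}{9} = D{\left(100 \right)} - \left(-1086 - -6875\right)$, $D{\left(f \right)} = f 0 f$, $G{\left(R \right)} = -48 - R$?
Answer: $43699$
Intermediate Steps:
$D{\left(f \right)} = 0$ ($D{\left(f \right)} = 0 f = 0$)
$o = 52101$ ($o = - 9 \left(0 - \left(-1086 - -6875\right)\right) = - 9 \left(0 - \left(-1086 + 6875\right)\right) = - 9 \left(0 - 5789\right) = \left(-9\right) \left(-5789\right) = 52101$)
$\left(o - 13441\right) + \left(G{\left(-25 \right)} + 5062\right) = \left(52101 - 13441\right) + \left(\left(-48 - -25\right) + 5062\right) = 38660 + \left(\left(-48 + 25\right) + 5062\right) = 38660 + \left(-23 + 5062\right) = 38660 + 5039 = 43699$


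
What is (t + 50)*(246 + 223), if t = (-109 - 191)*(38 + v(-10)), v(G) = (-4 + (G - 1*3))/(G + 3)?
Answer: -5664850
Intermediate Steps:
v(G) = (-7 + G)/(3 + G) (v(G) = (-4 + (G - 3))/(3 + G) = (-4 + (-3 + G))/(3 + G) = (-7 + G)/(3 + G))
t = -84900/7 (t = (-109 - 191)*(38 + (-7 - 10)/(3 - 10)) = -300*(38 - 17/(-7)) = -300*(38 - ⅐*(-17)) = -300*(38 + 17/7) = -300*283/7 = -84900/7 ≈ -12129.)
(t + 50)*(246 + 223) = (-84900/7 + 50)*(246 + 223) = -84550/7*469 = -5664850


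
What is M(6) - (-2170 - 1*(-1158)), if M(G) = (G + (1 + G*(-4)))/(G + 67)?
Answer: 73859/73 ≈ 1011.8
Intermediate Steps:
M(G) = (1 - 3*G)/(67 + G) (M(G) = (G + (1 - 4*G))/(67 + G) = (1 - 3*G)/(67 + G))
M(6) - (-2170 - 1*(-1158)) = (1 - 3*6)/(67 + 6) - (-2170 - 1*(-1158)) = (1 - 18)/73 - (-2170 + 1158) = (1/73)*(-17) - 1*(-1012) = -17/73 + 1012 = 73859/73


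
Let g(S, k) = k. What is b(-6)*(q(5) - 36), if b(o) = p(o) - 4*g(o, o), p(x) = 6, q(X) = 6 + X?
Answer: -750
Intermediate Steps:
b(o) = 6 - 4*o
b(-6)*(q(5) - 36) = (6 - 4*(-6))*((6 + 5) - 36) = (6 + 24)*(11 - 36) = 30*(-25) = -750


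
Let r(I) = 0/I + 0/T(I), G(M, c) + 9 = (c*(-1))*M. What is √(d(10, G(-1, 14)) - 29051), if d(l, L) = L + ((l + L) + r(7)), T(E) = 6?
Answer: I*√29031 ≈ 170.38*I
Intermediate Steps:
G(M, c) = -9 - M*c (G(M, c) = -9 + (c*(-1))*M = -9 + (-c)*M = -9 - M*c)
r(I) = 0 (r(I) = 0/I + 0/6 = 0 + 0*(⅙) = 0 + 0 = 0)
d(l, L) = l + 2*L (d(l, L) = L + ((l + L) + 0) = L + ((L + l) + 0) = L + (L + l) = l + 2*L)
√(d(10, G(-1, 14)) - 29051) = √((10 + 2*(-9 - 1*(-1)*14)) - 29051) = √((10 + 2*(-9 + 14)) - 29051) = √((10 + 2*5) - 29051) = √((10 + 10) - 29051) = √(20 - 29051) = √(-29031) = I*√29031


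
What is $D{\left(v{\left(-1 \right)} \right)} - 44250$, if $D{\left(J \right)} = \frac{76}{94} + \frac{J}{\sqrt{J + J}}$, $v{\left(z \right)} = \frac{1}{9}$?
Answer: $- \frac{2079712}{47} + \frac{\sqrt{2}}{6} \approx -44249.0$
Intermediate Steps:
$v{\left(z \right)} = \frac{1}{9}$
$D{\left(J \right)} = \frac{38}{47} + \frac{\sqrt{2} \sqrt{J}}{2}$ ($D{\left(J \right)} = 76 \cdot \frac{1}{94} + \frac{J}{\sqrt{2 J}} = \frac{38}{47} + \frac{J}{\sqrt{2} \sqrt{J}} = \frac{38}{47} + J \frac{\sqrt{2}}{2 \sqrt{J}} = \frac{38}{47} + \frac{\sqrt{2} \sqrt{J}}{2}$)
$D{\left(v{\left(-1 \right)} \right)} - 44250 = \left(\frac{38}{47} + \frac{\sqrt{2}}{2 \cdot 3}\right) - 44250 = \left(\frac{38}{47} + \frac{1}{2} \sqrt{2} \cdot \frac{1}{3}\right) - 44250 = \left(\frac{38}{47} + \frac{\sqrt{2}}{6}\right) - 44250 = - \frac{2079712}{47} + \frac{\sqrt{2}}{6}$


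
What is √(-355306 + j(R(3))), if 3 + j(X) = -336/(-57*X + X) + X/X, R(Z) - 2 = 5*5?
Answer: I*√3197770/3 ≈ 596.08*I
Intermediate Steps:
R(Z) = 27 (R(Z) = 2 + 5*5 = 2 + 25 = 27)
j(X) = -2 + 6/X (j(X) = -3 + (-336/(-57*X + X) + X/X) = -3 + (-336*(-1/(56*X)) + 1) = -3 + (-(-6)/X + 1) = -3 + (6/X + 1) = -3 + (1 + 6/X) = -2 + 6/X)
√(-355306 + j(R(3))) = √(-355306 + (-2 + 6/27)) = √(-355306 + (-2 + 6*(1/27))) = √(-355306 + (-2 + 2/9)) = √(-355306 - 16/9) = √(-3197770/9) = I*√3197770/3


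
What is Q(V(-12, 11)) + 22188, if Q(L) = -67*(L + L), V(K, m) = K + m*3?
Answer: 19374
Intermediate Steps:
V(K, m) = K + 3*m
Q(L) = -134*L
Q(V(-12, 11)) + 22188 = -134*(-12 + 3*11) + 22188 = -134*(-12 + 33) + 22188 = -134*21 + 22188 = -2814 + 22188 = 19374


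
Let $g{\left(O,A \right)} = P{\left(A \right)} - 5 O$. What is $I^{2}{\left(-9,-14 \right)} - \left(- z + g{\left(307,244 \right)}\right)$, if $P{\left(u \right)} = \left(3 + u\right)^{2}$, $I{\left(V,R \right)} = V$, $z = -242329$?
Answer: $-301722$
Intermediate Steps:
$g{\left(O,A \right)} = \left(3 + A\right)^{2} - 5 O$
$I^{2}{\left(-9,-14 \right)} - \left(- z + g{\left(307,244 \right)}\right) = \left(-9\right)^{2} - \left(\left(-1\right) \left(-242329\right) + \left(\left(3 + 244\right)^{2} - 1535\right)\right) = 81 - \left(242329 - \left(1535 - 247^{2}\right)\right) = 81 - \left(242329 + \left(61009 - 1535\right)\right) = 81 - \left(242329 + 59474\right) = 81 - 301803 = -301722$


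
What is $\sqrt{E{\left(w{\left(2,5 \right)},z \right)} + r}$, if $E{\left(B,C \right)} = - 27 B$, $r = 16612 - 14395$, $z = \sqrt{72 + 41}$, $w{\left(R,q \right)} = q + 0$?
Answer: $\sqrt{2082} \approx 45.629$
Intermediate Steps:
$w{\left(R,q \right)} = q$
$z = \sqrt{113} \approx 10.63$
$r = 2217$
$\sqrt{E{\left(w{\left(2,5 \right)},z \right)} + r} = \sqrt{\left(-27\right) 5 + 2217} = \sqrt{-135 + 2217} = \sqrt{2082}$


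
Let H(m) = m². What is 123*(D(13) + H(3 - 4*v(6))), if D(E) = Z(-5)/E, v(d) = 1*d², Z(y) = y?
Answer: 31789104/13 ≈ 2.4453e+6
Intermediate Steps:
v(d) = d²
D(E) = -5/E
123*(D(13) + H(3 - 4*v(6))) = 123*(-5/13 + (3 - 4*6²)²) = 123*(-5*1/13 + (3 - 4*36)²) = 123*(-5/13 + (3 - 144)²) = 123*(-5/13 + (-141)²) = 123*(-5/13 + 19881) = 123*(258448/13) = 31789104/13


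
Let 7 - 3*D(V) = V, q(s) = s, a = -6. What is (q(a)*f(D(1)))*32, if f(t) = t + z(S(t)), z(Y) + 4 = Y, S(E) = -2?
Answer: 768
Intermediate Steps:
z(Y) = -4 + Y
D(V) = 7/3 - V/3
f(t) = -6 + t (f(t) = t + (-4 - 2) = t - 6 = -6 + t)
(q(a)*f(D(1)))*32 = -6*(-6 + (7/3 - ⅓*1))*32 = -6*(-6 + (7/3 - ⅓))*32 = -6*(-6 + 2)*32 = -6*(-4)*32 = 24*32 = 768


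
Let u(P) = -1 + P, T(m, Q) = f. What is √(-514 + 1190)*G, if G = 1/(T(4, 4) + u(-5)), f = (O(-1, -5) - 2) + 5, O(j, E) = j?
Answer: -13/2 ≈ -6.5000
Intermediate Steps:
f = 2 (f = (-1 - 2) + 5 = -3 + 5 = 2)
T(m, Q) = 2
G = -¼ (G = 1/(2 + (-1 - 5)) = 1/(2 - 6) = 1/(-4) = -¼ ≈ -0.25000)
√(-514 + 1190)*G = √(-514 + 1190)*(-¼) = √676*(-¼) = 26*(-¼) = -13/2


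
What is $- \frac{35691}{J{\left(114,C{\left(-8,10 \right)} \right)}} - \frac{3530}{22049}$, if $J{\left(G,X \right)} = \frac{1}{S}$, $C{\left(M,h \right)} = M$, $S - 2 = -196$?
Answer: $\frac{152668463116}{22049} \approx 6.9241 \cdot 10^{6}$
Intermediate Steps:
$S = -194$ ($S = 2 - 196 = -194$)
$J{\left(G,X \right)} = - \frac{1}{194}$ ($J{\left(G,X \right)} = \frac{1}{-194} = - \frac{1}{194}$)
$- \frac{35691}{J{\left(114,C{\left(-8,10 \right)} \right)}} - \frac{3530}{22049} = - \frac{35691}{- \frac{1}{194}} - \frac{3530}{22049} = \left(-35691\right) \left(-194\right) - \frac{3530}{22049} = 6924054 - \frac{3530}{22049} = \frac{152668463116}{22049}$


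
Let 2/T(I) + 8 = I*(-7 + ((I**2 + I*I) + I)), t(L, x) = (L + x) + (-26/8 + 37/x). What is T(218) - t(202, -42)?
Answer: -135947591027/872191068 ≈ -155.87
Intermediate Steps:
t(L, x) = -13/4 + L + x + 37/x (t(L, x) = (L + x) + (-26*1/8 + 37/x) = (L + x) + (-13/4 + 37/x) = -13/4 + L + x + 37/x)
T(I) = 2/(-8 + I*(-7 + I + 2*I**2)) (T(I) = 2/(-8 + I*(-7 + ((I**2 + I*I) + I))) = 2/(-8 + I*(-7 + ((I**2 + I**2) + I))) = 2/(-8 + I*(-7 + (2*I**2 + I))) = 2/(-8 + I*(-7 + (I + 2*I**2))) = 2/(-8 + I*(-7 + I + 2*I**2)))
T(218) - t(202, -42) = 2/(-8 + 218**2 - 7*218 + 2*218**3) - (-13/4 + 202 - 42 + 37/(-42)) = 2/(-8 + 47524 - 1526 + 2*10360232) - (-13/4 + 202 - 42 + 37*(-1/42)) = 2/(-8 + 47524 - 1526 + 20720464) - (-13/4 + 202 - 42 - 37/42) = 2/20766454 - 1*13093/84 = 2*(1/20766454) - 13093/84 = 1/10383227 - 13093/84 = -135947591027/872191068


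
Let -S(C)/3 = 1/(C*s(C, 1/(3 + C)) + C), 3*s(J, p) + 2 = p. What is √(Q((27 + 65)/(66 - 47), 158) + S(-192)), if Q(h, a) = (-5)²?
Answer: √14164249/752 ≈ 5.0047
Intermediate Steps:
s(J, p) = -⅔ + p/3
S(C) = -3/(C + C*(-⅔ + 1/(3*(3 + C)))) (S(C) = -3/(C*(-⅔ + 1/(3*(3 + C))) + C) = -3/(C + C*(-⅔ + 1/(3*(3 + C)))))
Q(h, a) = 25
√(Q((27 + 65)/(66 - 47), 158) + S(-192)) = √(25 + 9*(-3 - 1*(-192))/(-192*(4 - 192))) = √(25 + 9*(-1/192)*(-3 + 192)/(-188)) = √(25 + 9*(-1/192)*(-1/188)*189) = √(25 + 567/12032) = √(301367/12032) = √14164249/752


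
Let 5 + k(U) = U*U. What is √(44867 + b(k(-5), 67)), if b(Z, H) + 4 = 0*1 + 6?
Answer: √44869 ≈ 211.82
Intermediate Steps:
k(U) = -5 + U² (k(U) = -5 + U*U = -5 + U²)
b(Z, H) = 2 (b(Z, H) = -4 + (0*1 + 6) = -4 + (0 + 6) = -4 + 6 = 2)
√(44867 + b(k(-5), 67)) = √(44867 + 2) = √44869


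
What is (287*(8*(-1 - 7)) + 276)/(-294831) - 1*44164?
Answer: -13020898192/294831 ≈ -44164.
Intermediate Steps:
(287*(8*(-1 - 7)) + 276)/(-294831) - 1*44164 = (287*(8*(-8)) + 276)*(-1/294831) - 44164 = (287*(-64) + 276)*(-1/294831) - 44164 = (-18368 + 276)*(-1/294831) - 44164 = -18092*(-1/294831) - 44164 = 18092/294831 - 44164 = -13020898192/294831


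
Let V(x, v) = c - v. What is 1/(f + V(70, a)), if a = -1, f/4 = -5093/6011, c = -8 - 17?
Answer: -6011/164636 ≈ -0.036511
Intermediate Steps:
c = -25
f = -20372/6011 (f = 4*(-5093/6011) = -20372/6011 ≈ -3.3891)
V(x, v) = -25 - v
1/(f + V(70, a)) = 1/(-20372/6011 + (-25 - 1*(-1))) = 1/(-20372/6011 + (-25 + 1)) = 1/(-20372/6011 - 24) = 1/(-164636/6011) = -6011/164636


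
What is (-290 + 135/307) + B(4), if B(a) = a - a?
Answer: -88895/307 ≈ -289.56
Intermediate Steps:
B(a) = 0
(-290 + 135/307) + B(4) = (-290 + 135/307) + 0 = -88895/307 + 0 = -88895/307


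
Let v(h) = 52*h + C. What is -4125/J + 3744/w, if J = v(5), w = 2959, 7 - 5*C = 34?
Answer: -56263263/3766807 ≈ -14.937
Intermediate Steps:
C = -27/5 (C = 7/5 - ⅕*34 = 7/5 - 34/5 = -27/5 ≈ -5.4000)
v(h) = -27/5 + 52*h (v(h) = 52*h - 27/5 = -27/5 + 52*h)
J = 1273/5 (J = -27/5 + 52*5 = -27/5 + 260 = 1273/5 ≈ 254.60)
-4125/J + 3744/w = -4125/1273/5 + 3744/2959 = -4125*5/1273 + 3744*(1/2959) = -20625/1273 + 3744/2959 = -56263263/3766807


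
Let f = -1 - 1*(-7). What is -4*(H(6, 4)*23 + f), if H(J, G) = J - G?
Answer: -208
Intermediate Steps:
f = 6 (f = -1 + 7 = 6)
-4*(H(6, 4)*23 + f) = -4*((6 - 1*4)*23 + 6) = -4*((6 - 4)*23 + 6) = -4*(2*23 + 6) = -4*(46 + 6) = -4*52 = -208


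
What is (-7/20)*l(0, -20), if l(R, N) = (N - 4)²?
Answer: -1008/5 ≈ -201.60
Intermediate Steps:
l(R, N) = (-4 + N)²
(-7/20)*l(0, -20) = (-7/20)*(-4 - 20)² = -7*1/20*(-24)² = -7/20*576 = -1008/5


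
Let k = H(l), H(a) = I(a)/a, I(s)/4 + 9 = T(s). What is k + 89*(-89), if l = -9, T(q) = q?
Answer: -7913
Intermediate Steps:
I(s) = -36 + 4*s
H(a) = (-36 + 4*a)/a
k = 8 (k = 4 - 36/(-9) = 4 - 36*(-⅑) = 4 + 4 = 8)
k + 89*(-89) = 8 + 89*(-89) = 8 - 7921 = -7913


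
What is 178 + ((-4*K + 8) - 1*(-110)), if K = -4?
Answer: 312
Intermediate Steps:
178 + ((-4*K + 8) - 1*(-110)) = 178 + ((-4*(-4) + 8) - 1*(-110)) = 178 + ((16 + 8) + 110) = 178 + (24 + 110) = 178 + 134 = 312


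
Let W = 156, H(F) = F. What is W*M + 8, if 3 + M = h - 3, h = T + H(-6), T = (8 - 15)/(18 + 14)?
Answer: -15185/8 ≈ -1898.1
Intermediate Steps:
T = -7/32 ≈ -0.21875
h = -199/32 (h = -7/32 - 6 = -199/32 ≈ -6.2188)
M = -391/32 (M = -3 + (-199/32 - 3) = -3 - 295/32 = -391/32 ≈ -12.219)
W*M + 8 = 156*(-391/32) + 8 = -15249/8 + 8 = -15185/8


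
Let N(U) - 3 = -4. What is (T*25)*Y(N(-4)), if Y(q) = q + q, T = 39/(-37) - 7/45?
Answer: 20140/333 ≈ 60.480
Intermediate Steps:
N(U) = -1 (N(U) = 3 - 4 = -1)
T = -2014/1665 (T = 39*(-1/37) - 7*1/45 = -39/37 - 7/45 = -2014/1665 ≈ -1.2096)
Y(q) = 2*q
(T*25)*Y(N(-4)) = (-2014/1665*25)*(2*(-1)) = -10070/333*(-2) = 20140/333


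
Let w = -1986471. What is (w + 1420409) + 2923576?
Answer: 2357514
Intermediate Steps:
(w + 1420409) + 2923576 = (-1986471 + 1420409) + 2923576 = -566062 + 2923576 = 2357514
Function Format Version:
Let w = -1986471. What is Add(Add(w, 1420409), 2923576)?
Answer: 2357514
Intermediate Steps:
Add(Add(w, 1420409), 2923576) = Add(Add(-1986471, 1420409), 2923576) = Add(-566062, 2923576) = 2357514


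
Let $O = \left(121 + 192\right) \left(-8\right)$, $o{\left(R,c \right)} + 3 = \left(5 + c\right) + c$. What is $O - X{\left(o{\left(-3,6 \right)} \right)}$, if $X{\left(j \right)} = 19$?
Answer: $-2523$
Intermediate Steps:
$o{\left(R,c \right)} = 2 + 2 c$ ($o{\left(R,c \right)} = -3 + \left(\left(5 + c\right) + c\right) = -3 + \left(5 + 2 c\right) = 2 + 2 c$)
$O = -2504$ ($O = 313 \left(-8\right) = -2504$)
$O - X{\left(o{\left(-3,6 \right)} \right)} = -2504 - 19 = -2523$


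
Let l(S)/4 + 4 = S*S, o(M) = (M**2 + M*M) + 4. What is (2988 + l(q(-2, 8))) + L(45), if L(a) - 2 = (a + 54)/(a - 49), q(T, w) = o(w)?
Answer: 290581/4 ≈ 72645.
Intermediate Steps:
o(M) = 4 + 2*M**2 (o(M) = (M**2 + M**2) + 4 = 2*M**2 + 4 = 4 + 2*M**2)
q(T, w) = 4 + 2*w**2
l(S) = -16 + 4*S**2 (l(S) = -16 + 4*(S*S) = -16 + 4*S**2)
L(a) = 2 + (54 + a)/(-49 + a) (L(a) = 2 + (a + 54)/(a - 49) = 2 + (54 + a)/(-49 + a))
(2988 + l(q(-2, 8))) + L(45) = (2988 + (-16 + 4*(4 + 2*8**2)**2)) + (-44 + 3*45)/(-49 + 45) = (2988 + (-16 + 4*(4 + 2*64)**2)) + (-44 + 135)/(-4) = (2988 + (-16 + 4*(4 + 128)**2)) - 1/4*91 = (2988 + (-16 + 4*132**2)) - 91/4 = (2988 + (-16 + 4*17424)) - 91/4 = (2988 + (-16 + 69696)) - 91/4 = (2988 + 69680) - 91/4 = 72668 - 91/4 = 290581/4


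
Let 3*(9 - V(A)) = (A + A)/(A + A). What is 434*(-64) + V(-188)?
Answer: -83302/3 ≈ -27767.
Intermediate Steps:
V(A) = 26/3 (V(A) = 9 - (A + A)/(3*(A + A)) = 9 - 2*A/(3*(2*A)) = 9 - 2*A*1/(2*A)/3 = 9 - ⅓*1 = 9 - ⅓ = 26/3)
434*(-64) + V(-188) = 434*(-64) + 26/3 = -27776 + 26/3 = -83302/3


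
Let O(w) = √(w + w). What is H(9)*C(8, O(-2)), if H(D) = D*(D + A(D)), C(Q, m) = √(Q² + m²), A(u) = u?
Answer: 324*√15 ≈ 1254.8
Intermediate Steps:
O(w) = √2*√w (O(w) = √(2*w) = √2*√w)
H(D) = 2*D² (H(D) = D*(D + D) = D*(2*D) = 2*D²)
H(9)*C(8, O(-2)) = (2*9²)*√(8² + (√2*√(-2))²) = (2*81)*√(64 + (√2*(I*√2))²) = 162*√(64 + (2*I)²) = 162*√(64 - 4) = 162*√60 = 162*(2*√15) = 324*√15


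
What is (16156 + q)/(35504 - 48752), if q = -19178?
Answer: 1511/6624 ≈ 0.22811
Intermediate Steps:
(16156 + q)/(35504 - 48752) = (16156 - 19178)/(35504 - 48752) = -3022/(-13248) = -3022*(-1/13248) = 1511/6624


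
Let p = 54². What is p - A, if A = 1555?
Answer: 1361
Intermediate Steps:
p = 2916
p - A = 2916 - 1*1555 = 2916 - 1555 = 1361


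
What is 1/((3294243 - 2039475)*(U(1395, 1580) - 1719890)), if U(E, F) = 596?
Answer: -1/2157315093792 ≈ -4.6354e-13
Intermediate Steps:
1/((3294243 - 2039475)*(U(1395, 1580) - 1719890)) = 1/((3294243 - 2039475)*(596 - 1719890)) = 1/(1254768*(-1719294)) = 1/(-2157315093792) = -1/2157315093792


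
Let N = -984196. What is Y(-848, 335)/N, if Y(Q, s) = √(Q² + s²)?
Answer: -√831329/984196 ≈ -0.00092641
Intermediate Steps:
Y(-848, 335)/N = √((-848)² + 335²)/(-984196) = √(719104 + 112225)*(-1/984196) = √831329*(-1/984196) = -√831329/984196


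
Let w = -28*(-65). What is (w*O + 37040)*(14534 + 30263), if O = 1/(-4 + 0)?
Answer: 1638898245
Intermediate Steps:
O = -¼ (O = 1/(-4) = -¼ ≈ -0.25000)
w = 1820
(w*O + 37040)*(14534 + 30263) = (1820*(-¼) + 37040)*(14534 + 30263) = (-455 + 37040)*44797 = 36585*44797 = 1638898245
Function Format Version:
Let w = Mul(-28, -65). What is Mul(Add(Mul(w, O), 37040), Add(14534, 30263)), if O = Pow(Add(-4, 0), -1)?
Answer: 1638898245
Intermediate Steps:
O = Rational(-1, 4) (O = Pow(-4, -1) = Rational(-1, 4) ≈ -0.25000)
w = 1820
Mul(Add(Mul(w, O), 37040), Add(14534, 30263)) = Mul(Add(Mul(1820, Rational(-1, 4)), 37040), Add(14534, 30263)) = Mul(Add(-455, 37040), 44797) = Mul(36585, 44797) = 1638898245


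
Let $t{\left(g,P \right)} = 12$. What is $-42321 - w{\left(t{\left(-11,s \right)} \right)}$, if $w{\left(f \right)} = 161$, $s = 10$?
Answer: $-42482$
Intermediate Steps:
$-42321 - w{\left(t{\left(-11,s \right)} \right)} = -42321 - 161 = -42482$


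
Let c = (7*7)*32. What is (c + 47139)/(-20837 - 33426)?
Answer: -48707/54263 ≈ -0.89761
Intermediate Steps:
c = 1568 (c = 49*32 = 1568)
(c + 47139)/(-20837 - 33426) = (1568 + 47139)/(-20837 - 33426) = 48707/(-54263) = 48707*(-1/54263) = -48707/54263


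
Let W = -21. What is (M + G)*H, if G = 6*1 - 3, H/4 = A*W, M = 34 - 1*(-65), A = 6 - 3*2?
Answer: 0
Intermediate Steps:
A = 0 (A = 6 - 6 = 0)
M = 99 (M = 34 + 65 = 99)
H = 0 (H = 4*(0*(-21)) = 4*0 = 0)
G = 3 (G = 6 - 3 = 3)
(M + G)*H = (99 + 3)*0 = 102*0 = 0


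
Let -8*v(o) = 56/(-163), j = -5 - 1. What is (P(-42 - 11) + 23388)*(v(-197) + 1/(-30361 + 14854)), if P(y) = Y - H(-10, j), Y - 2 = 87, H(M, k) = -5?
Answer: 2545120052/2527641 ≈ 1006.9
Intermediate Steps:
j = -6
v(o) = 7/163 (v(o) = -7/(-163) = -7*(-1)/163 = -1/8*(-56/163) = 7/163)
Y = 89 (Y = 2 + 87 = 89)
P(y) = 94 (P(y) = 89 - 1*(-5) = 89 + 5 = 94)
(P(-42 - 11) + 23388)*(v(-197) + 1/(-30361 + 14854)) = (94 + 23388)*(7/163 + 1/(-30361 + 14854)) = 23482*(7/163 + 1/(-15507)) = 23482*(7/163 - 1/15507) = 23482*(108386/2527641) = 2545120052/2527641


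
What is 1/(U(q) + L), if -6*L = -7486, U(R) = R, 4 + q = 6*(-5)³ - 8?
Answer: 3/1457 ≈ 0.0020590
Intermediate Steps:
q = -762 (q = -4 + (6*(-5)³ - 8) = -4 + (6*(-125) - 8) = -4 + (-750 - 8) = -4 - 758 = -762)
L = 3743/3 (L = -⅙*(-7486) = 3743/3 ≈ 1247.7)
1/(U(q) + L) = 1/(-762 + 3743/3) = 1/(1457/3) = 3/1457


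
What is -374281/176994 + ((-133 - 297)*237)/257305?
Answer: -22868366249/9108288234 ≈ -2.5107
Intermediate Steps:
-374281/176994 + ((-133 - 297)*237)/257305 = -374281*1/176994 - 430*237*(1/257305) = -374281/176994 - 101910*1/257305 = -374281/176994 - 20382/51461 = -22868366249/9108288234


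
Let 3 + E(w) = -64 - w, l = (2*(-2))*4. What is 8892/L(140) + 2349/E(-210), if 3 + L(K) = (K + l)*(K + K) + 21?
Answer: 3766869/225797 ≈ 16.683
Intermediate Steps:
l = -16 (l = -4*4 = -16)
E(w) = -67 - w (E(w) = -3 + (-64 - w) = -67 - w)
L(K) = 18 + 2*K*(-16 + K) (L(K) = -3 + ((K - 16)*(K + K) + 21) = -3 + ((-16 + K)*(2*K) + 21) = -3 + (2*K*(-16 + K) + 21) = -3 + (21 + 2*K*(-16 + K)) = 18 + 2*K*(-16 + K))
8892/L(140) + 2349/E(-210) = 8892/(18 - 32*140 + 2*140²) + 2349/(-67 - 1*(-210)) = 8892/(18 - 4480 + 2*19600) + 2349/(-67 + 210) = 8892/(18 - 4480 + 39200) + 2349/143 = 8892/34738 + 2349*(1/143) = 8892*(1/34738) + 2349/143 = 4446/17369 + 2349/143 = 3766869/225797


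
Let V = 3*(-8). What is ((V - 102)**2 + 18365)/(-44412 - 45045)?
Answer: -34241/89457 ≈ -0.38276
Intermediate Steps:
V = -24
((V - 102)**2 + 18365)/(-44412 - 45045) = ((-24 - 102)**2 + 18365)/(-44412 - 45045) = ((-126)**2 + 18365)/(-89457) = (15876 + 18365)*(-1/89457) = 34241*(-1/89457) = -34241/89457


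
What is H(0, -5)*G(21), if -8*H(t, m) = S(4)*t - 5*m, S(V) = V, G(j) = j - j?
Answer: 0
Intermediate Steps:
G(j) = 0
H(t, m) = -t/2 + 5*m/8 (H(t, m) = -(4*t - 5*m)/8 = -(-5*m + 4*t)/8 = -t/2 + 5*m/8)
H(0, -5)*G(21) = (-½*0 + (5/8)*(-5))*0 = (0 - 25/8)*0 = -25/8*0 = 0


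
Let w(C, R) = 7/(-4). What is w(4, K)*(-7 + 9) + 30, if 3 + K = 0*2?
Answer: 53/2 ≈ 26.500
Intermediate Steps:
K = -3 (K = -3 + 0*2 = -3 + 0 = -3)
w(C, R) = -7/4 (w(C, R) = 7*(-¼) = -7/4)
w(4, K)*(-7 + 9) + 30 = -7*(-7 + 9)/4 + 30 = -7/4*2 + 30 = -7/2 + 30 = 53/2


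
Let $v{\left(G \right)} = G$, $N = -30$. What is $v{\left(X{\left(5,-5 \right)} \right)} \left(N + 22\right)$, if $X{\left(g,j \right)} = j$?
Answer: $40$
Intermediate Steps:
$v{\left(X{\left(5,-5 \right)} \right)} \left(N + 22\right) = - 5 \left(-30 + 22\right) = \left(-5\right) \left(-8\right) = 40$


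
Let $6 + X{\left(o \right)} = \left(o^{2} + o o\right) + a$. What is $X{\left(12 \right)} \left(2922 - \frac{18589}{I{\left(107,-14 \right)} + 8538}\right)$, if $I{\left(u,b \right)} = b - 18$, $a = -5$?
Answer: $\frac{6879556211}{8506} \approx 8.0879 \cdot 10^{5}$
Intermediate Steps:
$I{\left(u,b \right)} = -18 + b$
$X{\left(o \right)} = -11 + 2 o^{2}$ ($X{\left(o \right)} = -6 - \left(5 - o^{2} - o o\right) = -6 + \left(\left(o^{2} + o^{2}\right) - 5\right) = -6 + \left(2 o^{2} - 5\right) = -6 + \left(-5 + 2 o^{2}\right) = -11 + 2 o^{2}$)
$X{\left(12 \right)} \left(2922 - \frac{18589}{I{\left(107,-14 \right)} + 8538}\right) = \left(-11 + 2 \cdot 12^{2}\right) \left(2922 - \frac{18589}{\left(-18 - 14\right) + 8538}\right) = \left(-11 + 2 \cdot 144\right) \left(2922 - \frac{18589}{-32 + 8538}\right) = \left(-11 + 288\right) \left(2922 - \frac{18589}{8506}\right) = 277 \left(2922 - \frac{18589}{8506}\right) = 277 \cdot \frac{24835943}{8506} = \frac{6879556211}{8506}$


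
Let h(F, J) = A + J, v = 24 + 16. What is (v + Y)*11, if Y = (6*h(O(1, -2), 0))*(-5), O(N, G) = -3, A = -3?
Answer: 1430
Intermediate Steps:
v = 40
h(F, J) = -3 + J
Y = 90 (Y = (6*(-3 + 0))*(-5) = (6*(-3))*(-5) = -18*(-5) = 90)
(v + Y)*11 = (40 + 90)*11 = 130*11 = 1430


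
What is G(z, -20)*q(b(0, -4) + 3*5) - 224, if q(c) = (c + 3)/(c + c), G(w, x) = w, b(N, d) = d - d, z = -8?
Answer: -1144/5 ≈ -228.80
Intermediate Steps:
b(N, d) = 0
q(c) = (3 + c)/(2*c) (q(c) = (3 + c)/((2*c)) = (3 + c)*(1/(2*c)) = (3 + c)/(2*c))
G(z, -20)*q(b(0, -4) + 3*5) - 224 = -4*(3 + (0 + 3*5))/(0 + 3*5) - 224 = -4*(3 + (0 + 15))/(0 + 15) - 224 = -4*(3 + 15)/15 - 224 = -4*18/15 - 224 = -8*3/5 - 224 = -24/5 - 224 = -1144/5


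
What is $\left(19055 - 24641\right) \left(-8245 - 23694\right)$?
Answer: $178411254$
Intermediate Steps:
$\left(19055 - 24641\right) \left(-8245 - 23694\right) = \left(-5586\right) \left(-31939\right) = 178411254$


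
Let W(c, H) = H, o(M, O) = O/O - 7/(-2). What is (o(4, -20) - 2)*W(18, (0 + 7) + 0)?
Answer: 35/2 ≈ 17.500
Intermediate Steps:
o(M, O) = 9/2 (o(M, O) = 1 - 7*(-½) = 1 + 7/2 = 9/2)
(o(4, -20) - 2)*W(18, (0 + 7) + 0) = (9/2 - 2)*((0 + 7) + 0) = 5*(7 + 0)/2 = (5/2)*7 = 35/2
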